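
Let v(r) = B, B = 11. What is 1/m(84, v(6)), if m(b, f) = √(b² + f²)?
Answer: √7177/7177 ≈ 0.011804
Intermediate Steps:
v(r) = 11
1/m(84, v(6)) = 1/(√(84² + 11²)) = 1/(√(7056 + 121)) = 1/(√7177) = √7177/7177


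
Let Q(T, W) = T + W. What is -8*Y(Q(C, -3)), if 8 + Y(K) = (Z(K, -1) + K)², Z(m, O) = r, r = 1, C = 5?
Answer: -8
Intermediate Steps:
Z(m, O) = 1
Y(K) = -8 + (1 + K)²
-8*Y(Q(C, -3)) = -8*(-8 + (1 + (5 - 3))²) = -8*(-8 + (1 + 2)²) = -8*(-8 + 3²) = -8*(-8 + 9) = -8*1 = -8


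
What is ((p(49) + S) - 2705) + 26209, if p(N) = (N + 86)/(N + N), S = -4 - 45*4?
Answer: 2285495/98 ≈ 23321.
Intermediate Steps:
S = -184 (S = -4 - 180 = -184)
p(N) = (86 + N)/(2*N) (p(N) = (86 + N)/((2*N)) = (86 + N)*(1/(2*N)) = (86 + N)/(2*N))
((p(49) + S) - 2705) + 26209 = (((1/2)*(86 + 49)/49 - 184) - 2705) + 26209 = (((1/2)*(1/49)*135 - 184) - 2705) + 26209 = ((135/98 - 184) - 2705) + 26209 = (-17897/98 - 2705) + 26209 = -282987/98 + 26209 = 2285495/98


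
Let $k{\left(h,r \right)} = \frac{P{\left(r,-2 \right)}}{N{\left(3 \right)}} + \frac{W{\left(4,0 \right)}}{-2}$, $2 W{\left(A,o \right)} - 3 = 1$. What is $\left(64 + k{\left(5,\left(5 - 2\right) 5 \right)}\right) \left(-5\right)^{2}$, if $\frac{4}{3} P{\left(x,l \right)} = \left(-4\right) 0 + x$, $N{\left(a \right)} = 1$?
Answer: $\frac{7425}{4} \approx 1856.3$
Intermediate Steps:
$W{\left(A,o \right)} = 2$ ($W{\left(A,o \right)} = \frac{3}{2} + \frac{1}{2} \cdot 1 = \frac{3}{2} + \frac{1}{2} = 2$)
$P{\left(x,l \right)} = \frac{3 x}{4}$ ($P{\left(x,l \right)} = \frac{3 \left(\left(-4\right) 0 + x\right)}{4} = \frac{3 \left(0 + x\right)}{4} = \frac{3 x}{4}$)
$k{\left(h,r \right)} = -1 + \frac{3 r}{4}$ ($k{\left(h,r \right)} = \frac{\frac{3}{4} r}{1} + \frac{2}{-2} = \frac{3 r}{4} \cdot 1 + 2 \left(- \frac{1}{2}\right) = \frac{3 r}{4} - 1 = -1 + \frac{3 r}{4}$)
$\left(64 + k{\left(5,\left(5 - 2\right) 5 \right)}\right) \left(-5\right)^{2} = \left(64 - \left(1 - \frac{3 \left(5 - 2\right) 5}{4}\right)\right) \left(-5\right)^{2} = \left(64 - \left(1 - \frac{3 \cdot 3 \cdot 5}{4}\right)\right) 25 = \left(64 + \left(-1 + \frac{3}{4} \cdot 15\right)\right) 25 = \left(64 + \left(-1 + \frac{45}{4}\right)\right) 25 = \left(64 + \frac{41}{4}\right) 25 = \frac{297}{4} \cdot 25 = \frac{7425}{4}$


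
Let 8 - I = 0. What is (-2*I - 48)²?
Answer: 4096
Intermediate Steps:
I = 8 (I = 8 - 1*0 = 8 + 0 = 8)
(-2*I - 48)² = (-2*8 - 48)² = (-16 - 48)² = (-64)² = 4096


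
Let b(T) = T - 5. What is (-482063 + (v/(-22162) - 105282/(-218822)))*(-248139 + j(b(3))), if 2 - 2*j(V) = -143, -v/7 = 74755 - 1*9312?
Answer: 3601860758837807389/30121324 ≈ 1.1958e+11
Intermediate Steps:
b(T) = -5 + T
v = -458101 (v = -7*(74755 - 1*9312) = -7*(74755 - 9312) = -7*65443 = -458101)
j(V) = 145/2 (j(V) = 1 - 1/2*(-143) = 1 + 143/2 = 145/2)
(-482063 + (v/(-22162) - 105282/(-218822)))*(-248139 + j(b(3))) = (-482063 + (-458101/(-22162) - 105282/(-218822)))*(-248139 + 145/2) = (-482063 + (-458101*(-1/22162) - 105282*(-1/218822)))*(-496133/2) = (-482063 + (65443/3166 + 52641/109411))*(-496133/2) = (-482063 + 7326845479/346395226)*(-496133/2) = -166976994985759/346395226*(-496133/2) = 3601860758837807389/30121324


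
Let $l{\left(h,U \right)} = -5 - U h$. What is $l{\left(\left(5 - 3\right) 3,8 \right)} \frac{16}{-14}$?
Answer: $\frac{424}{7} \approx 60.571$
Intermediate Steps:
$l{\left(h,U \right)} = -5 - U h$
$l{\left(\left(5 - 3\right) 3,8 \right)} \frac{16}{-14} = \left(-5 - 8 \left(5 - 3\right) 3\right) \frac{16}{-14} = \left(-5 - 8 \cdot 2 \cdot 3\right) 16 \left(- \frac{1}{14}\right) = \left(-5 - 8 \cdot 6\right) \left(- \frac{8}{7}\right) = \left(-5 - 48\right) \left(- \frac{8}{7}\right) = \left(-53\right) \left(- \frac{8}{7}\right) = \frac{424}{7}$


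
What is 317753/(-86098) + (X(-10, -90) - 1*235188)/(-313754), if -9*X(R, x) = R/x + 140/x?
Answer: -1608803211163/547025235813 ≈ -2.9410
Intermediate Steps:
X(R, x) = -140/(9*x) - R/(9*x) (X(R, x) = -(R/x + 140/x)/9 = -(140/x + R/x)/9 = -140/(9*x) - R/(9*x))
317753/(-86098) + (X(-10, -90) - 1*235188)/(-313754) = 317753/(-86098) + ((⅑)*(-140 - 1*(-10))/(-90) - 1*235188)/(-313754) = 317753*(-1/86098) + ((⅑)*(-1/90)*(-140 + 10) - 235188)*(-1/313754) = -317753/86098 + ((⅑)*(-1/90)*(-130) - 235188)*(-1/313754) = -317753/86098 + (13/81 - 235188)*(-1/313754) = -317753/86098 - 19050215/81*(-1/313754) = -317753/86098 + 19050215/25414074 = -1608803211163/547025235813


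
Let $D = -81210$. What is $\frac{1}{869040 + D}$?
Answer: $\frac{1}{787830} \approx 1.2693 \cdot 10^{-6}$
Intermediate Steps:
$\frac{1}{869040 + D} = \frac{1}{869040 - 81210} = \frac{1}{787830}$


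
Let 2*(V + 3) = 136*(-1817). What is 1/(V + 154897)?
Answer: 1/31338 ≈ 3.1910e-5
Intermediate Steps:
V = -123559 (V = -3 + (136*(-1817))/2 = -3 + (½)*(-247112) = -3 - 123556 = -123559)
1/(V + 154897) = 1/(-123559 + 154897) = 1/31338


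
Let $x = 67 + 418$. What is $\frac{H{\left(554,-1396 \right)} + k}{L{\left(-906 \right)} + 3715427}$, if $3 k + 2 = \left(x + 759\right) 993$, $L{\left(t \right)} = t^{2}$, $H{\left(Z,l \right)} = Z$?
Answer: $\frac{1236952}{13608789} \approx 0.090894$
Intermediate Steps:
$x = 485$
$k = \frac{1235290}{3}$ ($k = - \frac{2}{3} + \frac{\left(485 + 759\right) 993}{3} = - \frac{2}{3} + \frac{1244 \cdot 993}{3} = - \frac{2}{3} + \frac{1}{3} \cdot 1235292 = - \frac{2}{3} + 411764 = \frac{1235290}{3} \approx 4.1176 \cdot 10^{5}$)
$\frac{H{\left(554,-1396 \right)} + k}{L{\left(-906 \right)} + 3715427} = \frac{554 + \frac{1235290}{3}}{\left(-906\right)^{2} + 3715427} = \frac{1236952}{3 \left(820836 + 3715427\right)} = \frac{1236952}{3 \cdot 4536263} = \frac{1236952}{3} \cdot \frac{1}{4536263} = \frac{1236952}{13608789}$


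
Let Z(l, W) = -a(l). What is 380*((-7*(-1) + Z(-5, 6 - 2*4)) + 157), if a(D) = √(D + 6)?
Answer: 61940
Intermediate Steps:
a(D) = √(6 + D)
Z(l, W) = -√(6 + l)
380*((-7*(-1) + Z(-5, 6 - 2*4)) + 157) = 380*((-7*(-1) - √(6 - 5)) + 157) = 380*((7 - √1) + 157) = 380*((7 - 1*1) + 157) = 380*((7 - 1) + 157) = 380*(6 + 157) = 380*163 = 61940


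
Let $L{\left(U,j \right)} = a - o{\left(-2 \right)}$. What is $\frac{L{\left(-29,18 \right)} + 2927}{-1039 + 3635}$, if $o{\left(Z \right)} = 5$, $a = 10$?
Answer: $\frac{733}{649} \approx 1.1294$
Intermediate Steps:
$L{\left(U,j \right)} = 5$ ($L{\left(U,j \right)} = 10 - 5 = 5$)
$\frac{L{\left(-29,18 \right)} + 2927}{-1039 + 3635} = \frac{5 + 2927}{-1039 + 3635} = \frac{2932}{2596} = 2932 \cdot \frac{1}{2596} = \frac{733}{649}$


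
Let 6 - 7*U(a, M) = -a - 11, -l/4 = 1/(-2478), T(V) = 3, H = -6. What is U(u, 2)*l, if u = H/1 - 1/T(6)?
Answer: 64/26019 ≈ 0.0024597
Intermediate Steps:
u = -19/3 (u = -6/1 - 1/3 = -6*1 - 1*1/3 = -6 - 1/3 = -19/3 ≈ -6.3333)
l = 2/1239 (l = -4/(-2478) = -4*(-1/2478) = 2/1239 ≈ 0.0016142)
U(a, M) = 17/7 + a/7 (U(a, M) = 6/7 - (-a - 11)/7 = 6/7 - (-11 - a)/7 = 6/7 + (11/7 + a/7) = 17/7 + a/7)
U(u, 2)*l = (17/7 + (1/7)*(-19/3))*(2/1239) = (17/7 - 19/21)*(2/1239) = (32/21)*(2/1239) = 64/26019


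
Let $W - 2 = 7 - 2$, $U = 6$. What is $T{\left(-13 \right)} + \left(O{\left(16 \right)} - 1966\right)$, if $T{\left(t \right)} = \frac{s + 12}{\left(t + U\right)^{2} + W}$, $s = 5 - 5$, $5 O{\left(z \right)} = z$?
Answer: $- \frac{137381}{70} \approx -1962.6$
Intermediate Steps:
$O{\left(z \right)} = \frac{z}{5}$
$W = 7$ ($W = 2 + \left(7 - 2\right) = 2 + 5 = 7$)
$s = 0$ ($s = 5 - 5 = 0$)
$T{\left(t \right)} = \frac{12}{7 + \left(6 + t\right)^{2}}$ ($T{\left(t \right)} = \frac{0 + 12}{\left(t + 6\right)^{2} + 7} = \frac{12}{\left(6 + t\right)^{2} + 7} = \frac{12}{7 + \left(6 + t\right)^{2}}$)
$T{\left(-13 \right)} + \left(O{\left(16 \right)} - 1966\right) = \frac{12}{7 + \left(6 - 13\right)^{2}} + \left(\frac{1}{5} \cdot 16 - 1966\right) = \frac{12}{7 + \left(-7\right)^{2}} + \left(\frac{16}{5} - 1966\right) = \frac{12}{7 + 49} - \frac{9814}{5} = \frac{12}{56} - \frac{9814}{5} = 12 \cdot \frac{1}{56} - \frac{9814}{5} = \frac{3}{14} - \frac{9814}{5} = - \frac{137381}{70}$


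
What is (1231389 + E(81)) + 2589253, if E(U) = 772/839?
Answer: 3205519410/839 ≈ 3.8206e+6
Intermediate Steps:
E(U) = 772/839 (E(U) = 772*(1/839) = 772/839)
(1231389 + E(81)) + 2589253 = (1231389 + 772/839) + 2589253 = 1033136143/839 + 2589253 = 3205519410/839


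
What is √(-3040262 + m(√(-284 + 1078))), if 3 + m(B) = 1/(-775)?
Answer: 56*I*√23291571/155 ≈ 1743.6*I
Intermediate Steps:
m(B) = -2326/775 (m(B) = -3 + 1/(-775) = -3 - 1/775 = -2326/775)
√(-3040262 + m(√(-284 + 1078))) = √(-3040262 - 2326/775) = √(-2356205376/775) = 56*I*√23291571/155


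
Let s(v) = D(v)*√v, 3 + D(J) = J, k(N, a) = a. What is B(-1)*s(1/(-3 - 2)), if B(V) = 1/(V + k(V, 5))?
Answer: -4*I*√5/25 ≈ -0.35777*I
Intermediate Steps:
D(J) = -3 + J
s(v) = √v*(-3 + v) (s(v) = (-3 + v)*√v = √v*(-3 + v))
B(V) = 1/(5 + V) (B(V) = 1/(V + 5) = 1/(5 + V))
B(-1)*s(1/(-3 - 2)) = (√(1/(-3 - 2))*(-3 + 1/(-3 - 2)))/(5 - 1) = (√(1/(-5))*(-3 + 1/(-5)))/4 = (√(-⅕)*(-3 - ⅕))/4 = ((I*√5/5)*(-16/5))/4 = (-16*I*√5/25)/4 = -4*I*√5/25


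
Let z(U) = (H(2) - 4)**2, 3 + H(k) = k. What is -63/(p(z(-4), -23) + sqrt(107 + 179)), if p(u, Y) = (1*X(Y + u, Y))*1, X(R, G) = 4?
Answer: 14/15 - 7*sqrt(286)/30 ≈ -3.0127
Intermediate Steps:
H(k) = -3 + k
z(U) = 25 (z(U) = ((-3 + 2) - 4)**2 = (-1 - 4)**2 = (-5)**2 = 25)
p(u, Y) = 4 (p(u, Y) = (1*4)*1 = 4*1 = 4)
-63/(p(z(-4), -23) + sqrt(107 + 179)) = -63/(4 + sqrt(107 + 179)) = -63/(4 + sqrt(286))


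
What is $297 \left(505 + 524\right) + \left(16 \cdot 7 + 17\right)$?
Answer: $305742$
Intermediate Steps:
$297 \left(505 + 524\right) + \left(16 \cdot 7 + 17\right) = 297 \cdot 1029 + \left(112 + 17\right) = 305613 + 129 = 305742$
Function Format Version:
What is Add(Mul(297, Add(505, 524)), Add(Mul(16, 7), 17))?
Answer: 305742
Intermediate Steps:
Add(Mul(297, Add(505, 524)), Add(Mul(16, 7), 17)) = Add(Mul(297, 1029), Add(112, 17)) = Add(305613, 129) = 305742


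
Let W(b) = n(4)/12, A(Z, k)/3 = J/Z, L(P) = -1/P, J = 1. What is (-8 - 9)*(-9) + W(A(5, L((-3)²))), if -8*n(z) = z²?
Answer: 917/6 ≈ 152.83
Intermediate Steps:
n(z) = -z²/8
A(Z, k) = 3/Z (A(Z, k) = 3*(1/Z) = 3/Z)
W(b) = -⅙ (W(b) = -⅛*4²/12 = -⅛*16*(1/12) = -2*1/12 = -⅙)
(-8 - 9)*(-9) + W(A(5, L((-3)²))) = (-8 - 9)*(-9) - ⅙ = -17*(-9) - ⅙ = 153 - ⅙ = 917/6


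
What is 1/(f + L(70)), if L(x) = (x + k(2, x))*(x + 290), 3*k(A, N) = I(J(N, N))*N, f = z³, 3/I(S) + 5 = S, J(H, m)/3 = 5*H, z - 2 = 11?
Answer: 209/5731013 ≈ 3.6468e-5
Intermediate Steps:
z = 13 (z = 2 + 11 = 13)
J(H, m) = 15*H (J(H, m) = 3*(5*H) = 15*H)
I(S) = 3/(-5 + S)
f = 2197 (f = 13³ = 2197)
k(A, N) = N/(-5 + 15*N) (k(A, N) = ((3/(-5 + 15*N))*N)/3 = (3*N/(-5 + 15*N))/3 = N/(-5 + 15*N))
L(x) = (290 + x)*(x + x/(5*(-1 + 3*x))) (L(x) = (x + x/(5*(-1 + 3*x)))*(x + 290) = (x + x/(5*(-1 + 3*x)))*(290 + x) = (290 + x)*(x + x/(5*(-1 + 3*x))))
1/(f + L(70)) = 1/(2197 + (⅕)*70*(-1160 + 15*70² + 4346*70)/(-1 + 3*70)) = 1/(2197 + (⅕)*70*(-1160 + 15*4900 + 304220)/(-1 + 210)) = 1/(2197 + (⅕)*70*(-1160 + 73500 + 304220)/209) = 1/(2197 + (⅕)*70*(1/209)*376560) = 1/(2197 + 5271840/209) = 1/(5731013/209) = 209/5731013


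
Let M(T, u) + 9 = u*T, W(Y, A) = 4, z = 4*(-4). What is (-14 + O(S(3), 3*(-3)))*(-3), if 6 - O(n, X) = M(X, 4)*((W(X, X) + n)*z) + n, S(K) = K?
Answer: 15153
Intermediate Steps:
z = -16
M(T, u) = -9 + T*u (M(T, u) = -9 + u*T = -9 + T*u)
O(n, X) = 6 - n - (-64 - 16*n)*(-9 + 4*X) (O(n, X) = 6 - ((-9 + X*4)*((4 + n)*(-16)) + n) = 6 - ((-9 + 4*X)*(-64 - 16*n) + n) = 6 - ((-64 - 16*n)*(-9 + 4*X) + n) = 6 - (n + (-64 - 16*n)*(-9 + 4*X)) = 6 + (-n - (-64 - 16*n)*(-9 + 4*X)) = 6 - n - (-64 - 16*n)*(-9 + 4*X))
(-14 + O(S(3), 3*(-3)))*(-3) = (-14 + (-570 - 145*3 + 256*(3*(-3)) + 64*(3*(-3))*3))*(-3) = (-14 + (-570 - 435 + 256*(-9) + 64*(-9)*3))*(-3) = (-14 + (-570 - 435 - 2304 - 1728))*(-3) = (-14 - 5037)*(-3) = -5051*(-3) = 15153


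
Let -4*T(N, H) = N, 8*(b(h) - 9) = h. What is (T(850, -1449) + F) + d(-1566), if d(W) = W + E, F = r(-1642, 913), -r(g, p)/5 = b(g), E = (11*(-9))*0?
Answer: -3189/4 ≈ -797.25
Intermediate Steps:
b(h) = 9 + h/8
E = 0 (E = -99*0 = 0)
T(N, H) = -N/4
r(g, p) = -45 - 5*g/8 (r(g, p) = -5*(9 + g/8) = -45 - 5*g/8)
F = 3925/4 (F = -45 - 5/8*(-1642) = -45 + 4105/4 = 3925/4 ≈ 981.25)
d(W) = W (d(W) = W + 0 = W)
(T(850, -1449) + F) + d(-1566) = (-1/4*850 + 3925/4) - 1566 = (-425/2 + 3925/4) - 1566 = 3075/4 - 1566 = -3189/4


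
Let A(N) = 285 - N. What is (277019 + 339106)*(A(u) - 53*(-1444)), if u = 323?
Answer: 47129865750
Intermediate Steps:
(277019 + 339106)*(A(u) - 53*(-1444)) = (277019 + 339106)*((285 - 1*323) - 53*(-1444)) = 616125*((285 - 323) + 76532) = 616125*(-38 + 76532) = 616125*76494 = 47129865750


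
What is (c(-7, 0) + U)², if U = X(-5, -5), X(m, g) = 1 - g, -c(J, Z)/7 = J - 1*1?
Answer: 3844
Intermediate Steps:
c(J, Z) = 7 - 7*J (c(J, Z) = -7*(J - 1*1) = -7*(J - 1) = -7*(-1 + J) = 7 - 7*J)
U = 6 (U = 1 - 1*(-5) = 1 + 5 = 6)
(c(-7, 0) + U)² = ((7 - 7*(-7)) + 6)² = ((7 + 49) + 6)² = (56 + 6)² = 62² = 3844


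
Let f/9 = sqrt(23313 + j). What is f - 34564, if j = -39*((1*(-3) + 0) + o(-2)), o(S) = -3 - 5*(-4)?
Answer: -34564 + 9*sqrt(22767) ≈ -33206.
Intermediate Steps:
o(S) = 17 (o(S) = -3 + 20 = 17)
j = -546 (j = -39*((1*(-3) + 0) + 17) = -39*((-3 + 0) + 17) = -39*(-3 + 17) = -39*14 = -546)
f = 9*sqrt(22767) (f = 9*sqrt(23313 - 546) = 9*sqrt(22767) ≈ 1358.0)
f - 34564 = 9*sqrt(22767) - 34564 = -34564 + 9*sqrt(22767)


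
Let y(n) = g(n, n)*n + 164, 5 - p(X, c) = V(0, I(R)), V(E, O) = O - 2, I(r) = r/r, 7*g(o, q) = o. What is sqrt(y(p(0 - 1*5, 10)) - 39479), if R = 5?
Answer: 37*I*sqrt(1407)/7 ≈ 198.27*I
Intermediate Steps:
g(o, q) = o/7
I(r) = 1
V(E, O) = -2 + O
p(X, c) = 6 (p(X, c) = 5 - (-2 + 1) = 5 - 1*(-1) = 5 + 1 = 6)
y(n) = 164 + n**2/7 (y(n) = (n/7)*n + 164 = n**2/7 + 164 = 164 + n**2/7)
sqrt(y(p(0 - 1*5, 10)) - 39479) = sqrt((164 + (1/7)*6**2) - 39479) = sqrt((164 + (1/7)*36) - 39479) = sqrt((164 + 36/7) - 39479) = sqrt(1184/7 - 39479) = sqrt(-275169/7) = 37*I*sqrt(1407)/7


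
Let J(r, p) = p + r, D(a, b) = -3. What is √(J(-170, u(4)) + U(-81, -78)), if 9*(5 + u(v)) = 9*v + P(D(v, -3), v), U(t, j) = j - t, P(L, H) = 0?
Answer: 2*I*√42 ≈ 12.961*I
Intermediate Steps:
u(v) = -5 + v (u(v) = -5 + (9*v + 0)/9 = -5 + (9*v)/9 = -5 + v)
√(J(-170, u(4)) + U(-81, -78)) = √(((-5 + 4) - 170) + (-78 - 1*(-81))) = √((-1 - 170) + (-78 + 81)) = √(-171 + 3) = √(-168) = 2*I*√42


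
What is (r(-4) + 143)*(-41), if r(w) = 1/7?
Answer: -41082/7 ≈ -5868.9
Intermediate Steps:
r(w) = ⅐
(r(-4) + 143)*(-41) = (⅐ + 143)*(-41) = (1002/7)*(-41) = -41082/7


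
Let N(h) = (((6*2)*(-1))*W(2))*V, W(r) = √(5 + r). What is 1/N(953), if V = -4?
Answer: √7/336 ≈ 0.0078743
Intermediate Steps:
N(h) = 48*√7 (N(h) = (((6*2)*(-1))*√(5 + 2))*(-4) = ((12*(-1))*√7)*(-4) = -12*√7*(-4) = 48*√7)
1/N(953) = 1/(48*√7) = √7/336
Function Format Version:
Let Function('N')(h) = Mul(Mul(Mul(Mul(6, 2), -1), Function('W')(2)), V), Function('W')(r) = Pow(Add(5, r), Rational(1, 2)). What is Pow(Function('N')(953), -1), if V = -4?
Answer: Mul(Rational(1, 336), Pow(7, Rational(1, 2))) ≈ 0.0078743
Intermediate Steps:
Function('N')(h) = Mul(48, Pow(7, Rational(1, 2))) (Function('N')(h) = Mul(Mul(Mul(Mul(6, 2), -1), Pow(Add(5, 2), Rational(1, 2))), -4) = Mul(Mul(Mul(12, -1), Pow(7, Rational(1, 2))), -4) = Mul(Mul(-12, Pow(7, Rational(1, 2))), -4) = Mul(48, Pow(7, Rational(1, 2))))
Pow(Function('N')(953), -1) = Pow(Mul(48, Pow(7, Rational(1, 2))), -1) = Mul(Rational(1, 336), Pow(7, Rational(1, 2)))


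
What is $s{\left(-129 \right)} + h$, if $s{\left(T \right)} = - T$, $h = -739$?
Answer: $-610$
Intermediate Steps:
$s{\left(-129 \right)} + h = \left(-1\right) \left(-129\right) - 739 = 129 - 739 = -610$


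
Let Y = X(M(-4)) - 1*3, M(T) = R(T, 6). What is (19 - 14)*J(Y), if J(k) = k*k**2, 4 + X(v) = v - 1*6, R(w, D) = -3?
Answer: -20480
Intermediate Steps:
M(T) = -3
X(v) = -10 + v (X(v) = -4 + (v - 1*6) = -4 + (v - 6) = -4 + (-6 + v) = -10 + v)
Y = -16 (Y = (-10 - 3) - 1*3 = -13 - 3 = -16)
J(k) = k**3
(19 - 14)*J(Y) = (19 - 14)*(-16)**3 = 5*(-4096) = -20480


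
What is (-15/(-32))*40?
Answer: 75/4 ≈ 18.750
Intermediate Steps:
(-15/(-32))*40 = -1/32*(-15)*40 = (15/32)*40 = 75/4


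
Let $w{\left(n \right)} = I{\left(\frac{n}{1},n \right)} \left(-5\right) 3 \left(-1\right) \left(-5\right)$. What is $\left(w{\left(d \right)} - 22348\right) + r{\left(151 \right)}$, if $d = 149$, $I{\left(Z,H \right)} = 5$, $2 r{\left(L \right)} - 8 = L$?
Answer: $- \frac{45287}{2} \approx -22644.0$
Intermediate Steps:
$r{\left(L \right)} = 4 + \frac{L}{2}$
$w{\left(n \right)} = -375$ ($w{\left(n \right)} = 5 \left(-5\right) 3 \left(-1\right) \left(-5\right) = 5 \left(\left(-15\right) \left(-1\right)\right) \left(-5\right) = 5 \cdot 15 \left(-5\right) = 75 \left(-5\right) = -375$)
$\left(w{\left(d \right)} - 22348\right) + r{\left(151 \right)} = \left(-375 - 22348\right) + \left(4 + \frac{1}{2} \cdot 151\right) = -22723 + \left(4 + \frac{151}{2}\right) = -22723 + \frac{159}{2} = - \frac{45287}{2}$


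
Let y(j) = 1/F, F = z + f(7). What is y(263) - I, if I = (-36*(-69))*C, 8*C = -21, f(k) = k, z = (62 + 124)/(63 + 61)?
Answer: 221701/34 ≈ 6520.6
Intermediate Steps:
z = 3/2 (z = 186/124 = 186*(1/124) = 3/2 ≈ 1.5000)
C = -21/8 (C = (⅛)*(-21) = -21/8 ≈ -2.6250)
F = 17/2 (F = 3/2 + 7 = 17/2 ≈ 8.5000)
y(j) = 2/17 (y(j) = 1/(17/2) = 2/17)
I = -13041/2 (I = -36*(-69)*(-21/8) = 2484*(-21/8) = -13041/2 ≈ -6520.5)
y(263) - I = 2/17 - 1*(-13041/2) = 2/17 + 13041/2 = 221701/34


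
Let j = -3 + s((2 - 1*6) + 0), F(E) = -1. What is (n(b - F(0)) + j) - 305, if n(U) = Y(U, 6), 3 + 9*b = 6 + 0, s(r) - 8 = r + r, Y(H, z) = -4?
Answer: -312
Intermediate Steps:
s(r) = 8 + 2*r (s(r) = 8 + (r + r) = 8 + 2*r)
b = ⅓ (b = -⅓ + (6 + 0)/9 = -⅓ + (⅑)*6 = -⅓ + ⅔ = ⅓ ≈ 0.33333)
n(U) = -4
j = -3 (j = -3 + (8 + 2*((2 - 1*6) + 0)) = -3 + (8 + 2*((2 - 6) + 0)) = -3 + (8 + 2*(-4 + 0)) = -3 + (8 + 2*(-4)) = -3 + (8 - 8) = -3 + 0 = -3)
(n(b - F(0)) + j) - 305 = (-4 - 3) - 305 = -7 - 305 = -312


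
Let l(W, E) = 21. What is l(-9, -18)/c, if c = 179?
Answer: 21/179 ≈ 0.11732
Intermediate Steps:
l(-9, -18)/c = 21/179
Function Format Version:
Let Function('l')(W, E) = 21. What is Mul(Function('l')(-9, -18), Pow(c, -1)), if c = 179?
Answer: Rational(21, 179) ≈ 0.11732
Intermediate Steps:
Mul(Function('l')(-9, -18), Pow(c, -1)) = Mul(21, Pow(179, -1)) = Mul(21, Rational(1, 179)) = Rational(21, 179)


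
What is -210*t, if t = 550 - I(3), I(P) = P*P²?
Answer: -109830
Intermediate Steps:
I(P) = P³
t = 523 (t = 550 - 1*3³ = 550 - 1*27 = 550 - 27 = 523)
-210*t = -210*523 = -109830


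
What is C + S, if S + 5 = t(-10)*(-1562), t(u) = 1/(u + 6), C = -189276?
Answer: -377781/2 ≈ -1.8889e+5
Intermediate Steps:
t(u) = 1/(6 + u)
S = 771/2 (S = -5 - 1562/(6 - 10) = -5 - 1562/(-4) = -5 - ¼*(-1562) = -5 + 781/2 = 771/2 ≈ 385.50)
C + S = -189276 + 771/2 = -377781/2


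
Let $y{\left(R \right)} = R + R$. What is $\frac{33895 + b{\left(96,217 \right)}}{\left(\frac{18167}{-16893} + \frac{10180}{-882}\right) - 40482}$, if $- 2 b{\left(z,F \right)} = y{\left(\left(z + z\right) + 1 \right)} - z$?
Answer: $- \frac{1034696250}{1241470481} \approx -0.83344$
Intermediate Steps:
$y{\left(R \right)} = 2 R$
$b{\left(z,F \right)} = -1 - \frac{3 z}{2}$ ($b{\left(z,F \right)} = - \frac{2 \left(\left(z + z\right) + 1\right) - z}{2} = - \frac{2 \left(2 z + 1\right) - z}{2} = - \frac{2 \left(1 + 2 z\right) - z}{2} = - \frac{\left(2 + 4 z\right) - z}{2} = - \frac{2 + 3 z}{2} = -1 - \frac{3 z}{2}$)
$\frac{33895 + b{\left(96,217 \right)}}{\left(\frac{18167}{-16893} + \frac{10180}{-882}\right) - 40482} = \frac{33895 - 145}{\left(\frac{18167}{-16893} + \frac{10180}{-882}\right) - 40482} = \frac{33895 - 145}{\left(18167 \left(- \frac{1}{16893}\right) + 10180 \left(- \frac{1}{882}\right)\right) - 40482} = \frac{33895 - 145}{\left(- \frac{18167}{16893} - \frac{5090}{441}\right) - 40482} = \frac{33750}{- \frac{1160457}{91973} - 40482} = \frac{33750}{- \frac{3724411443}{91973}} = 33750 \left(- \frac{91973}{3724411443}\right) = - \frac{1034696250}{1241470481}$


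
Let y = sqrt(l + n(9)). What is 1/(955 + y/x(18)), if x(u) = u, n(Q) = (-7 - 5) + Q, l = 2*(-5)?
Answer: 309420/295496113 - 18*I*sqrt(13)/295496113 ≈ 0.0010471 - 2.1963e-7*I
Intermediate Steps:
l = -10
n(Q) = -12 + Q
y = I*sqrt(13) (y = sqrt(-10 + (-12 + 9)) = sqrt(-10 - 3) = sqrt(-13) = I*sqrt(13) ≈ 3.6056*I)
1/(955 + y/x(18)) = 1/(955 + (I*sqrt(13))/18) = 1/(955 + (I*sqrt(13))*(1/18)) = 1/(955 + I*sqrt(13)/18)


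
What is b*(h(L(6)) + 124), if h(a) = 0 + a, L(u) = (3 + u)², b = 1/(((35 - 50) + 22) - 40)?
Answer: -205/33 ≈ -6.2121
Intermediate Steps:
b = -1/33 (b = 1/((-15 + 22) - 40) = 1/(7 - 40) = 1/(-33) = -1/33 ≈ -0.030303)
h(a) = a
b*(h(L(6)) + 124) = -((3 + 6)² + 124)/33 = -(9² + 124)/33 = -(81 + 124)/33 = -1/33*205 = -205/33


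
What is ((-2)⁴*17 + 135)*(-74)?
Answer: -30118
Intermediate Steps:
((-2)⁴*17 + 135)*(-74) = (16*17 + 135)*(-74) = (272 + 135)*(-74) = 407*(-74) = -30118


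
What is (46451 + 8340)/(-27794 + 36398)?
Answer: 54791/8604 ≈ 6.3681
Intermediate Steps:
(46451 + 8340)/(-27794 + 36398) = 54791/8604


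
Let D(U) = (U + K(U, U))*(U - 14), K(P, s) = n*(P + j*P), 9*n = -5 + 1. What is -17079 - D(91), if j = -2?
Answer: -244802/9 ≈ -27200.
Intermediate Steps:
n = -4/9 (n = (-5 + 1)/9 = (⅑)*(-4) = -4/9 ≈ -0.44444)
K(P, s) = 4*P/9 (K(P, s) = -4*(P - 2*P)/9 = -(-4)*P/9 = 4*P/9)
D(U) = 13*U*(-14 + U)/9 (D(U) = (U + 4*U/9)*(U - 14) = (13*U/9)*(-14 + U) = 13*U*(-14 + U)/9)
-17079 - D(91) = -17079 - 13*91*(-14 + 91)/9 = -17079 - 13*91*77/9 = -17079 - 1*91091/9 = -17079 - 91091/9 = -244802/9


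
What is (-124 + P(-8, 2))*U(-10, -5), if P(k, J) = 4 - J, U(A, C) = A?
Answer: 1220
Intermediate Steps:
(-124 + P(-8, 2))*U(-10, -5) = (-124 + (4 - 1*2))*(-10) = (-124 + (4 - 2))*(-10) = (-124 + 2)*(-10) = -122*(-10) = 1220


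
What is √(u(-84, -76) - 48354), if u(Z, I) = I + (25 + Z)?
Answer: I*√48489 ≈ 220.2*I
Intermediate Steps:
u(Z, I) = 25 + I + Z
√(u(-84, -76) - 48354) = √((25 - 76 - 84) - 48354) = √(-135 - 48354) = √(-48489) = I*√48489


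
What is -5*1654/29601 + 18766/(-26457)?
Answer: -258097252/261051219 ≈ -0.98868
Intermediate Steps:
-5*1654/29601 + 18766/(-26457) = -8270*1/29601 + 18766*(-1/26457) = -8270/29601 - 18766/26457 = -258097252/261051219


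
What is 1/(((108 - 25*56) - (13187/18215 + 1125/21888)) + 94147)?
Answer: 44298880/4113338154741 ≈ 1.0770e-5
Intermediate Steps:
1/(((108 - 25*56) - (13187/18215 + 1125/21888)) + 94147) = 1/(((108 - 1400) - (13187*(1/18215) + 1125*(1/21888))) + 94147) = 1/((-1292 - (13187/18215 + 125/2432)) + 94147) = 1/((-1292 - 1*34347659/44298880) + 94147) = 1/((-1292 - 34347659/44298880) + 94147) = 1/(-57268500619/44298880 + 94147) = 1/(4113338154741/44298880) = 44298880/4113338154741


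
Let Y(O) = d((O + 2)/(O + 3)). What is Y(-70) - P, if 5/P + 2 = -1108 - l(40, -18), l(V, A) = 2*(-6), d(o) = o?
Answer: 74999/73566 ≈ 1.0195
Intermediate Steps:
Y(O) = (2 + O)/(3 + O) (Y(O) = (O + 2)/(O + 3) = (2 + O)/(3 + O))
l(V, A) = -12
P = -5/1098 (P = 5/(-2 + (-1108 - 1*(-12))) = 5/(-2 + (-1108 + 12)) = 5/(-2 - 1096) = 5/(-1098) = 5*(-1/1098) = -5/1098 ≈ -0.0045537)
Y(-70) - P = (2 - 70)/(3 - 70) - 1*(-5/1098) = -68/(-67) + 5/1098 = -1/67*(-68) + 5/1098 = 68/67 + 5/1098 = 74999/73566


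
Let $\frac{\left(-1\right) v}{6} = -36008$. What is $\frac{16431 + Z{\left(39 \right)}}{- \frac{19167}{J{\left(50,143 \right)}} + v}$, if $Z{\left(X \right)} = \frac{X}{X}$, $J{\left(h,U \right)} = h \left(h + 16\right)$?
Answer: $\frac{18075200}{237646411} \approx 0.076059$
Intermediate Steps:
$v = 216048$ ($v = \left(-6\right) \left(-36008\right) = 216048$)
$J{\left(h,U \right)} = h \left(16 + h\right)$
$Z{\left(X \right)} = 1$
$\frac{16431 + Z{\left(39 \right)}}{- \frac{19167}{J{\left(50,143 \right)}} + v} = \frac{16431 + 1}{- \frac{19167}{50 \left(16 + 50\right)} + 216048} = \frac{16432}{- \frac{19167}{50 \cdot 66} + 216048} = \frac{16432}{- \frac{19167}{3300} + 216048} = \frac{16432}{\left(-19167\right) \frac{1}{3300} + 216048} = \frac{16432}{- \frac{6389}{1100} + 216048} = \frac{16432}{\frac{237646411}{1100}} = 16432 \cdot \frac{1100}{237646411} = \frac{18075200}{237646411}$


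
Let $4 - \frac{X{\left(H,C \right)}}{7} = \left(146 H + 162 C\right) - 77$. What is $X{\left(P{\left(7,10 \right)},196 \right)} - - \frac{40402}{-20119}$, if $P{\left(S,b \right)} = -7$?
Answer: $- \frac{4316431019}{20119} \approx -2.1455 \cdot 10^{5}$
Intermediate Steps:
$X{\left(H,C \right)} = 567 - 1134 C - 1022 H$ ($X{\left(H,C \right)} = 28 - 7 \left(\left(146 H + 162 C\right) - 77\right) = 28 - 7 \left(-77 + 146 H + 162 C\right) = 28 - \left(-539 + 1022 H + 1134 C\right) = 567 - 1134 C - 1022 H$)
$X{\left(P{\left(7,10 \right)},196 \right)} - - \frac{40402}{-20119} = \left(567 - 222264 - -7154\right) - - \frac{40402}{-20119} = \left(567 - 222264 + 7154\right) - \left(-40402\right) \left(- \frac{1}{20119}\right) = -214543 - \frac{40402}{20119} = - \frac{4316431019}{20119}$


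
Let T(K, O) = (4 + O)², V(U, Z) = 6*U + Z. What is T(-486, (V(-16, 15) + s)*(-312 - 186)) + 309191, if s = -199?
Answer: 19444938327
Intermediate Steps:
V(U, Z) = Z + 6*U
T(-486, (V(-16, 15) + s)*(-312 - 186)) + 309191 = (4 + ((15 + 6*(-16)) - 199)*(-312 - 186))² + 309191 = (4 + ((15 - 96) - 199)*(-498))² + 309191 = (4 + (-81 - 199)*(-498))² + 309191 = (4 - 280*(-498))² + 309191 = (4 + 139440)² + 309191 = 139444² + 309191 = 19444629136 + 309191 = 19444938327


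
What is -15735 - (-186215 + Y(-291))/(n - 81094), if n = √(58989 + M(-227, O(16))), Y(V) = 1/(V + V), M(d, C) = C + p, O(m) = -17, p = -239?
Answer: -30115957640685812/1913667827973 - 108377131*√58733/3827335655946 ≈ -15737.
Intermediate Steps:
M(d, C) = -239 + C (M(d, C) = C - 239 = -239 + C)
Y(V) = 1/(2*V)
n = √58733 (n = √(58989 + (-239 - 17)) = √(58989 - 256) = √58733 ≈ 242.35)
-15735 - (-186215 + Y(-291))/(n - 81094) = -15735 - (-186215 + (½)/(-291))/(√58733 - 81094) = -15735 - (-186215 + (½)*(-1/291))/(-81094 + √58733) = -15735 - (-186215 - 1/582)/(-81094 + √58733) = -15735 - (-108377131)/(582*(-81094 + √58733)) = -15735 + 108377131/(582*(-81094 + √58733))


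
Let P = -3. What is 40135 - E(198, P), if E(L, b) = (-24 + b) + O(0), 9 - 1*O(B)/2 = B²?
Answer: 40144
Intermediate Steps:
O(B) = 18 - 2*B²
E(L, b) = -6 + b (E(L, b) = (-24 + b) + (18 - 2*0²) = (-24 + b) + (18 - 2*0) = (-24 + b) + (18 + 0) = (-24 + b) + 18 = -6 + b)
40135 - E(198, P) = 40135 - (-6 - 3) = 40135 - 1*(-9) = 40135 + 9 = 40144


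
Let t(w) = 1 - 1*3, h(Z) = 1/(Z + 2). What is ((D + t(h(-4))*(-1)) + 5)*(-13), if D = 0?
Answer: -91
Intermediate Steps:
h(Z) = 1/(2 + Z)
t(w) = -2 (t(w) = 1 - 3 = -2)
((D + t(h(-4))*(-1)) + 5)*(-13) = ((0 - 2*(-1)) + 5)*(-13) = ((0 + 2) + 5)*(-13) = (2 + 5)*(-13) = 7*(-13) = -91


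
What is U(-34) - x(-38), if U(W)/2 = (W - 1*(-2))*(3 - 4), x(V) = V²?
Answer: -1380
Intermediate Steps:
U(W) = -4 - 2*W (U(W) = 2*((W - 1*(-2))*(3 - 4)) = 2*((W + 2)*(-1)) = 2*((2 + W)*(-1)) = 2*(-2 - W) = -4 - 2*W)
U(-34) - x(-38) = (-4 - 2*(-34)) - 1*(-38)² = (-4 + 68) - 1*1444 = 64 - 1444 = -1380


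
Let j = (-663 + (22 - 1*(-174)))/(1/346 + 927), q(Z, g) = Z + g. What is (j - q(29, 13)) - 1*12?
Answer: -17481704/320743 ≈ -54.504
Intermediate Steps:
j = -161582/320743 (j = (-663 + (22 + 174))/(1/346 + 927) = (-663 + 196)/(320743/346) = -467*346/320743 = -161582/320743 ≈ -0.50377)
(j - q(29, 13)) - 1*12 = (-161582/320743 - (29 + 13)) - 1*12 = (-161582/320743 - 1*42) - 12 = (-161582/320743 - 42) - 12 = -13632788/320743 - 12 = -17481704/320743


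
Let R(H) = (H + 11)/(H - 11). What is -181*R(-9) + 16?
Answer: 341/10 ≈ 34.100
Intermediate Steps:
R(H) = (11 + H)/(-11 + H)
-181*R(-9) + 16 = -181*(11 - 9)/(-11 - 9) + 16 = -181*2/(-20) + 16 = -(-181)*2/20 + 16 = -181*(-1/10) + 16 = 181/10 + 16 = 341/10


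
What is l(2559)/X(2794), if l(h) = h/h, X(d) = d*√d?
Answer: √2794/7806436 ≈ 6.7711e-6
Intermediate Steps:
X(d) = d^(3/2)
l(h) = 1
l(2559)/X(2794) = 1/2794^(3/2) = 1/(2794*√2794) = 1*(√2794/7806436) = √2794/7806436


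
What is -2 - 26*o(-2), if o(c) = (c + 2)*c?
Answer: -2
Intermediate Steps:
o(c) = c*(2 + c) (o(c) = (2 + c)*c = c*(2 + c))
-2 - 26*o(-2) = -2 - (-52)*(2 - 2) = -2 - (-52)*0 = -2 - 26*0 = -2 + 0 = -2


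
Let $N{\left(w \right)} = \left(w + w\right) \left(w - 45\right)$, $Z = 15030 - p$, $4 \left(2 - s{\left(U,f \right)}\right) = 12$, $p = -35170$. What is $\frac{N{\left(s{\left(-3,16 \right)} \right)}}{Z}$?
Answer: $\frac{23}{12550} \approx 0.0018327$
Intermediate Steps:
$s{\left(U,f \right)} = -1$ ($s{\left(U,f \right)} = 2 - 3 = -1$)
$Z = 50200$ ($Z = 15030 - -35170 = 15030 + 35170 = 50200$)
$N{\left(w \right)} = 2 w \left(-45 + w\right)$
$\frac{N{\left(s{\left(-3,16 \right)} \right)}}{Z} = \frac{2 \left(-1\right) \left(-45 - 1\right)}{50200} = 2 \left(-1\right) \left(-46\right) \frac{1}{50200} = 92 \cdot \frac{1}{50200} = \frac{23}{12550}$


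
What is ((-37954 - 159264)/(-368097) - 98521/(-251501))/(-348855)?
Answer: -17173161751/6459173372926287 ≈ -2.6587e-6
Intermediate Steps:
((-37954 - 159264)/(-368097) - 98521/(-251501))/(-348855) = (-197218*(-1/368097) - 98521*(-1/251501))*(-1/348855) = (197218/368097 + 98521/251501)*(-1/348855) = (85865808755/92576763597)*(-1/348855) = -17173161751/6459173372926287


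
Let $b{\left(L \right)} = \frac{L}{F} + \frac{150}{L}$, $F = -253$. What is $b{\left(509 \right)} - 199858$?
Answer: $- \frac{25737334797}{128777} \approx -1.9986 \cdot 10^{5}$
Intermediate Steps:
$b{\left(L \right)} = \frac{150}{L} - \frac{L}{253}$ ($b{\left(L \right)} = \frac{L}{-253} + \frac{150}{L} = L \left(- \frac{1}{253}\right) + \frac{150}{L} = - \frac{L}{253} + \frac{150}{L} = \frac{150}{L} - \frac{L}{253}$)
$b{\left(509 \right)} - 199858 = \left(\frac{150}{509} - \frac{509}{253}\right) - 199858 = - \frac{221131}{128777} - 199858 = - \frac{25737334797}{128777}$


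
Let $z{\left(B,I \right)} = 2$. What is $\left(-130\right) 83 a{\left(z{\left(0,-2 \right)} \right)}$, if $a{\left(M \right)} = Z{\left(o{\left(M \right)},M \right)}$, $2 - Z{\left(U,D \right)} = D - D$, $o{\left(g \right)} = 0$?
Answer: $-21580$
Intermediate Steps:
$Z{\left(U,D \right)} = 2$ ($Z{\left(U,D \right)} = 2 - \left(D - D\right) = 2 - 0 = 2 + 0 = 2$)
$a{\left(M \right)} = 2$
$\left(-130\right) 83 a{\left(z{\left(0,-2 \right)} \right)} = \left(-130\right) 83 \cdot 2 = \left(-10790\right) 2 = -21580$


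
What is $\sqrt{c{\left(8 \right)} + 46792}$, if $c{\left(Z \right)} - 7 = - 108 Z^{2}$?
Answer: $\sqrt{39887} \approx 199.72$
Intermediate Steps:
$c{\left(Z \right)} = 7 - 108 Z^{2}$
$\sqrt{c{\left(8 \right)} + 46792} = \sqrt{\left(7 - 108 \cdot 8^{2}\right) + 46792} = \sqrt{\left(7 - 6912\right) + 46792} = \sqrt{-6905 + 46792} = \sqrt{39887}$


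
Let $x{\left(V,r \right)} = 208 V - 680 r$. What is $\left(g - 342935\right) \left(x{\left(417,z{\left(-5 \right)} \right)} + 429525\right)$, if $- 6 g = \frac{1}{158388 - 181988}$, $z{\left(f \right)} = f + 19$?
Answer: $- \frac{24607138236129259}{141600} \approx -1.7378 \cdot 10^{11}$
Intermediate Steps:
$z{\left(f \right)} = 19 + f$
$x{\left(V,r \right)} = - 680 r + 208 V$
$g = \frac{1}{141600}$ ($g = - \frac{1}{6 \left(158388 - 181988\right)} = - \frac{1}{6 \left(-23600\right)} = \left(- \frac{1}{6}\right) \left(- \frac{1}{23600}\right) = \frac{1}{141600} \approx 7.0621 \cdot 10^{-6}$)
$\left(g - 342935\right) \left(x{\left(417,z{\left(-5 \right)} \right)} + 429525\right) = \left(\frac{1}{141600} - 342935\right) \left(\left(- 680 \left(19 - 5\right) + 208 \cdot 417\right) + 429525\right) = - \frac{48559595999 \left(\left(\left(-680\right) 14 + 86736\right) + 429525\right)}{141600} = - \frac{48559595999 \left(\left(-9520 + 86736\right) + 429525\right)}{141600} = - \frac{48559595999 \left(77216 + 429525\right)}{141600} = \left(- \frac{48559595999}{141600}\right) 506741 = - \frac{24607138236129259}{141600}$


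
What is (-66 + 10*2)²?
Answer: 2116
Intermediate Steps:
(-66 + 10*2)² = (-66 + 20)² = (-46)² = 2116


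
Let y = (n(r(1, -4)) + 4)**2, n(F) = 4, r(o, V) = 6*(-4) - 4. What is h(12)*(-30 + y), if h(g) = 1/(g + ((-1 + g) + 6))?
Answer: 34/29 ≈ 1.1724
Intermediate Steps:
r(o, V) = -28 (r(o, V) = -24 - 4 = -28)
h(g) = 1/(5 + 2*g) (h(g) = 1/(g + (5 + g)) = 1/(5 + 2*g))
y = 64 (y = (4 + 4)**2 = 8**2 = 64)
h(12)*(-30 + y) = (-30 + 64)/(5 + 2*12) = 34/(5 + 24) = 34/29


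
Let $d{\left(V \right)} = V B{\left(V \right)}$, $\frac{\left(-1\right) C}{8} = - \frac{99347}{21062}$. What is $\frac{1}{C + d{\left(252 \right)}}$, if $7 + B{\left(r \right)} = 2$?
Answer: $- \frac{10531}{12871672} \approx -0.00081815$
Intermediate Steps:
$C = \frac{397388}{10531}$ ($C = - 8 \left(- \frac{99347}{21062}\right) = - 8 \left(\left(-99347\right) \frac{1}{21062}\right) = \left(-8\right) \left(- \frac{99347}{21062}\right) = \frac{397388}{10531} \approx 37.735$)
$B{\left(r \right)} = -5$ ($B{\left(r \right)} = -7 + 2 = -5$)
$d{\left(V \right)} = - 5 V$ ($d{\left(V \right)} = V \left(-5\right) = - 5 V$)
$\frac{1}{C + d{\left(252 \right)}} = \frac{1}{\frac{397388}{10531} - 1260} = \frac{1}{- \frac{12871672}{10531}} = - \frac{10531}{12871672}$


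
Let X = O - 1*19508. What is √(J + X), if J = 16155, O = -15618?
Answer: I*√18971 ≈ 137.74*I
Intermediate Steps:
X = -35126 (X = -15618 - 1*19508 = -15618 - 19508 = -35126)
√(J + X) = √(16155 - 35126) = √(-18971) = I*√18971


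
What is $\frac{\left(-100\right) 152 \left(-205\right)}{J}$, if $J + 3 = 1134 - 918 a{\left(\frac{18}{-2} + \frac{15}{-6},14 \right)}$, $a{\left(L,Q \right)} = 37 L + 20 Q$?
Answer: $\frac{31160}{1347} \approx 23.133$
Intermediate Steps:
$a{\left(L,Q \right)} = 20 Q + 37 L$
$J = 134700$ ($J = -3 - \left(-1134 + 918 \left(20 \cdot 14 + 37 \left(\frac{18}{-2} + \frac{15}{-6}\right)\right)\right) = -3 - \left(-1134 + 918 \left(280 + 37 \left(18 \left(- \frac{1}{2}\right) + 15 \left(- \frac{1}{6}\right)\right)\right)\right) = -3 - \left(-1134 + 918 \left(280 + 37 \left(-9 - \frac{5}{2}\right)\right)\right) = -3 - \left(-1134 + 918 \left(280 + 37 \left(- \frac{23}{2}\right)\right)\right) = -3 - \left(-1134 + 918 \left(280 - \frac{851}{2}\right)\right) = -3 + \left(1134 - -133569\right) = -3 + \left(1134 + 133569\right) = -3 + 134703 = 134700$)
$\frac{\left(-100\right) 152 \left(-205\right)}{J} = \frac{\left(-100\right) 152 \left(-205\right)}{134700} = \left(-15200\right) \left(-205\right) \frac{1}{134700} = 3116000 \cdot \frac{1}{134700} = \frac{31160}{1347}$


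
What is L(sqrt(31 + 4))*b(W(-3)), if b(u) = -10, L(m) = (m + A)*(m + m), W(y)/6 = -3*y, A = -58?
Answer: -700 + 1160*sqrt(35) ≈ 6162.7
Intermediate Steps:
W(y) = -18*y (W(y) = 6*(-3*y) = -18*y)
L(m) = 2*m*(-58 + m) (L(m) = (m - 58)*(m + m) = (-58 + m)*(2*m) = 2*m*(-58 + m))
L(sqrt(31 + 4))*b(W(-3)) = (2*sqrt(31 + 4)*(-58 + sqrt(31 + 4)))*(-10) = (2*sqrt(35)*(-58 + sqrt(35)))*(-10) = -20*sqrt(35)*(-58 + sqrt(35))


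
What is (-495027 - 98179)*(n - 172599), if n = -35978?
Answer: 123729127862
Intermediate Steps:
(-495027 - 98179)*(n - 172599) = (-495027 - 98179)*(-35978 - 172599) = -593206*(-208577) = 123729127862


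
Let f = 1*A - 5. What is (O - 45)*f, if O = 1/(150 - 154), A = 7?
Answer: -181/2 ≈ -90.500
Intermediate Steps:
O = -1/4 (O = 1/(-4) = -1/4 ≈ -0.25000)
f = 2 (f = 1*7 - 5 = 7 - 5 = 2)
(O - 45)*f = (-1/4 - 45)*2 = -181/4*2 = -181/2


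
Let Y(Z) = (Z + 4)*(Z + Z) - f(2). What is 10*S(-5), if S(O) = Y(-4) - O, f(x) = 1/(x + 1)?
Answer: 140/3 ≈ 46.667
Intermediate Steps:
f(x) = 1/(1 + x)
Y(Z) = -⅓ + 2*Z*(4 + Z) (Y(Z) = (Z + 4)*(Z + Z) - 1/(1 + 2) = (4 + Z)*(2*Z) - 1/3 = 2*Z*(4 + Z) - 1*⅓ = 2*Z*(4 + Z) - ⅓ = -⅓ + 2*Z*(4 + Z))
S(O) = -⅓ - O (S(O) = (-⅓ + 2*(-4)² + 8*(-4)) - O = (-⅓ + 2*16 - 32) - O = (-⅓ + 32 - 32) - O = -⅓ - O)
10*S(-5) = 10*(-⅓ - 1*(-5)) = 10*(-⅓ + 5) = 10*(14/3) = 140/3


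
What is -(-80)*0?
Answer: 0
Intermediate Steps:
-(-80)*0 = -2*0 = 0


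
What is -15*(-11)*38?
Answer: 6270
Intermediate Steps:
-15*(-11)*38 = 165*38 = 6270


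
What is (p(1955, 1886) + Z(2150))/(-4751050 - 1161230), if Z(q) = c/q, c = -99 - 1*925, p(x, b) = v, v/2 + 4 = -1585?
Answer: 569477/1059283500 ≈ 0.00053761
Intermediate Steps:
v = -3178 (v = -8 + 2*(-1585) = -8 - 3170 = -3178)
p(x, b) = -3178
c = -1024 (c = -99 - 925 = -1024)
Z(q) = -1024/q
(p(1955, 1886) + Z(2150))/(-4751050 - 1161230) = (-3178 - 1024/2150)/(-4751050 - 1161230) = (-3178 - 1024*1/2150)/(-5912280) = (-3178 - 512/1075)*(-1/5912280) = -3416862/1075*(-1/5912280) = 569477/1059283500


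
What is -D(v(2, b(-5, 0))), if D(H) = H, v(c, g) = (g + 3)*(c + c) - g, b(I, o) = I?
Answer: 3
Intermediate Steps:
v(c, g) = -g + 2*c*(3 + g) (v(c, g) = (3 + g)*(2*c) - g = 2*c*(3 + g) - g = -g + 2*c*(3 + g))
-D(v(2, b(-5, 0))) = -(-1*(-5) + 6*2 + 2*2*(-5)) = -(5 + 12 - 20) = -1*(-3) = 3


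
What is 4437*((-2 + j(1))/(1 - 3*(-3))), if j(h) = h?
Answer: -4437/10 ≈ -443.70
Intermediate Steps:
4437*((-2 + j(1))/(1 - 3*(-3))) = 4437*((-2 + 1)/(1 - 3*(-3))) = 4437*(-1/(1 + 9)) = 4437*(-1/10) = 4437*(-1*⅒) = 4437*(-⅒) = -4437/10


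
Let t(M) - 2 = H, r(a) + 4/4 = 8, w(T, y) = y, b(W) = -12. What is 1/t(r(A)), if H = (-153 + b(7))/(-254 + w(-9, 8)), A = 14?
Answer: 82/219 ≈ 0.37443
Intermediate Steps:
r(a) = 7 (r(a) = -1 + 8 = 7)
H = 55/82 (H = (-153 - 12)/(-254 + 8) = -165/(-246) = -165*(-1/246) = 55/82 ≈ 0.67073)
t(M) = 219/82 (t(M) = 2 + 55/82 = 219/82)
1/t(r(A)) = 1/(219/82) = 82/219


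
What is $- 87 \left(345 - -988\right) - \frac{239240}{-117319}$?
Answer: $- \frac{13605362509}{117319} \approx -1.1597 \cdot 10^{5}$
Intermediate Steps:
$- 87 \left(345 - -988\right) - \frac{239240}{-117319} = - 87 \left(345 + 988\right) - 239240 \left(- \frac{1}{117319}\right) = \left(-87\right) 1333 - - \frac{239240}{117319} = -115971 + \frac{239240}{117319} = - \frac{13605362509}{117319}$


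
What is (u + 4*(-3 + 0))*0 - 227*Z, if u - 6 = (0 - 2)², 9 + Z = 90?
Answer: -18387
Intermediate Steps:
Z = 81 (Z = -9 + 90 = 81)
u = 10 (u = 6 + (0 - 2)² = 6 + (-2)² = 6 + 4 = 10)
(u + 4*(-3 + 0))*0 - 227*Z = (10 + 4*(-3 + 0))*0 - 227*81 = (10 + 4*(-3))*0 - 18387 = (10 - 12)*0 - 18387 = -2*0 - 18387 = 0 - 18387 = -18387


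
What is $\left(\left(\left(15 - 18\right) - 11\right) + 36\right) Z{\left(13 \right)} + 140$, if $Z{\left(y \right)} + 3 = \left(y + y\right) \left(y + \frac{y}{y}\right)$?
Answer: $8082$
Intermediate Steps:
$Z{\left(y \right)} = -3 + 2 y \left(1 + y\right)$ ($Z{\left(y \right)} = -3 + \left(y + y\right) \left(y + \frac{y}{y}\right) = -3 + 2 y \left(y + 1\right) = -3 + 2 y \left(1 + y\right)$)
$\left(\left(\left(15 - 18\right) - 11\right) + 36\right) Z{\left(13 \right)} + 140 = \left(\left(\left(15 - 18\right) - 11\right) + 36\right) \left(-3 + 2 \cdot 13 + 2 \cdot 13^{2}\right) + 140 = \left(\left(-3 - 11\right) + 36\right) \left(-3 + 26 + 2 \cdot 169\right) + 140 = \left(-14 + 36\right) \left(-3 + 26 + 338\right) + 140 = 22 \cdot 361 + 140 = 7942 + 140 = 8082$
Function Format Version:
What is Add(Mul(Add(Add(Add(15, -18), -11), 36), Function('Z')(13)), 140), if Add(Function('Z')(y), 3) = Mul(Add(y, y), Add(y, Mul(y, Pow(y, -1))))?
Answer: 8082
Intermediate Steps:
Function('Z')(y) = Add(-3, Mul(2, y, Add(1, y))) (Function('Z')(y) = Add(-3, Mul(Add(y, y), Add(y, Mul(y, Pow(y, -1))))) = Add(-3, Mul(Mul(2, y), Add(y, 1))) = Add(-3, Mul(Mul(2, y), Add(1, y))) = Add(-3, Mul(2, y, Add(1, y))))
Add(Mul(Add(Add(Add(15, -18), -11), 36), Function('Z')(13)), 140) = Add(Mul(Add(Add(Add(15, -18), -11), 36), Add(-3, Mul(2, 13), Mul(2, Pow(13, 2)))), 140) = Add(Mul(Add(Add(-3, -11), 36), Add(-3, 26, Mul(2, 169))), 140) = Add(Mul(Add(-14, 36), Add(-3, 26, 338)), 140) = Add(Mul(22, 361), 140) = Add(7942, 140) = 8082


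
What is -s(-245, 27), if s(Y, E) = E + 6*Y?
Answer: 1443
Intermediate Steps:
-s(-245, 27) = -(27 + 6*(-245)) = -(27 - 1470) = -1*(-1443) = 1443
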